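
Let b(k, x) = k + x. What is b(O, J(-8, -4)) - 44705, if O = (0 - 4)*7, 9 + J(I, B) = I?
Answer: -44750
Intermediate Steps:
J(I, B) = -9 + I
O = -28 (O = -4*7 = -28)
b(O, J(-8, -4)) - 44705 = (-28 + (-9 - 8)) - 44705 = (-28 - 17) - 44705 = -45 - 44705 = -44750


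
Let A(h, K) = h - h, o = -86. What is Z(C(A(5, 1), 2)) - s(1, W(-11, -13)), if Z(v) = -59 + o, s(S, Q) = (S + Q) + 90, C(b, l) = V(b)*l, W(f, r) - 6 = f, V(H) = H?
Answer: -231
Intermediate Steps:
W(f, r) = 6 + f
A(h, K) = 0
C(b, l) = b*l
s(S, Q) = 90 + Q + S (s(S, Q) = (Q + S) + 90 = 90 + Q + S)
Z(v) = -145 (Z(v) = -59 - 86 = -145)
Z(C(A(5, 1), 2)) - s(1, W(-11, -13)) = -145 - (90 + (6 - 11) + 1) = -145 - (90 - 5 + 1) = -145 - 1*86 = -145 - 86 = -231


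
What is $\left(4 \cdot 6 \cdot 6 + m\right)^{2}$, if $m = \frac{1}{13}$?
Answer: $\frac{3508129}{169} \approx 20758.0$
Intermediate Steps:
$m = \frac{1}{13} \approx 0.076923$
$\left(4 \cdot 6 \cdot 6 + m\right)^{2} = \left(4 \cdot 6 \cdot 6 + \frac{1}{13}\right)^{2} = \left(24 \cdot 6 + \frac{1}{13}\right)^{2} = \left(144 + \frac{1}{13}\right)^{2} = \left(\frac{1873}{13}\right)^{2} = \frac{3508129}{169}$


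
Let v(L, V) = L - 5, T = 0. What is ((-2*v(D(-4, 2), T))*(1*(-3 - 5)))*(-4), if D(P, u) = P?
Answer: 576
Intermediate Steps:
v(L, V) = -5 + L
((-2*v(D(-4, 2), T))*(1*(-3 - 5)))*(-4) = ((-2*(-5 - 4))*(1*(-3 - 5)))*(-4) = ((-2*(-9))*(1*(-8)))*(-4) = (18*(-8))*(-4) = -144*(-4) = 576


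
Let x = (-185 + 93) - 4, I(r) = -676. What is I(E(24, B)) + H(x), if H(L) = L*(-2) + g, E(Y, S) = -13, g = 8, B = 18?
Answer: -476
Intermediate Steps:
x = -96 (x = -92 - 4 = -96)
H(L) = 8 - 2*L (H(L) = L*(-2) + 8 = -2*L + 8 = 8 - 2*L)
I(E(24, B)) + H(x) = -676 + (8 - 2*(-96)) = -676 + (8 + 192) = -676 + 200 = -476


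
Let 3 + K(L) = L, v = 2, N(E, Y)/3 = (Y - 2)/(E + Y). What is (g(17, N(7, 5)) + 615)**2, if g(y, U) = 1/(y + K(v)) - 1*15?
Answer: 92179201/256 ≈ 3.6008e+5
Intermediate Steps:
N(E, Y) = 3*(-2 + Y)/(E + Y) (N(E, Y) = 3*((Y - 2)/(E + Y)) = 3*((-2 + Y)/(E + Y)) = 3*(-2 + Y)/(E + Y))
K(L) = -3 + L
g(y, U) = -15 + 1/(-1 + y) (g(y, U) = 1/(y + (-3 + 2)) - 1*15 = 1/(y - 1) - 15 = 1/(-1 + y) - 15 = -15 + 1/(-1 + y))
(g(17, N(7, 5)) + 615)**2 = ((16 - 15*17)/(-1 + 17) + 615)**2 = ((16 - 255)/16 + 615)**2 = ((1/16)*(-239) + 615)**2 = (-239/16 + 615)**2 = (9601/16)**2 = 92179201/256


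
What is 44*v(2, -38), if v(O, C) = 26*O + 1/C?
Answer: 43450/19 ≈ 2286.8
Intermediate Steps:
v(O, C) = 1/C + 26*O
44*v(2, -38) = 44*(1/(-38) + 26*2) = 44*(-1/38 + 52) = 44*(1975/38) = 43450/19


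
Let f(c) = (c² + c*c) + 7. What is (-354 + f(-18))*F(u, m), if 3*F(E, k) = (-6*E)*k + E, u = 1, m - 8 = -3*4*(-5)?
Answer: -122507/3 ≈ -40836.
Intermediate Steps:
f(c) = 7 + 2*c² (f(c) = (c² + c²) + 7 = 2*c² + 7 = 7 + 2*c²)
m = 68 (m = 8 - 3*4*(-5) = 8 - 12*(-5) = 8 + 60 = 68)
F(E, k) = E/3 - 2*E*k (F(E, k) = ((-6*E)*k + E)/3 = (-6*E*k + E)/3 = (E - 6*E*k)/3 = E/3 - 2*E*k)
(-354 + f(-18))*F(u, m) = (-354 + (7 + 2*(-18)²))*((⅓)*1*(1 - 6*68)) = (-354 + (7 + 2*324))*((⅓)*1*(1 - 408)) = (-354 + (7 + 648))*((⅓)*1*(-407)) = (-354 + 655)*(-407/3) = 301*(-407/3) = -122507/3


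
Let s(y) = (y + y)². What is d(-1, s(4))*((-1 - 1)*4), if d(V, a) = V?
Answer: 8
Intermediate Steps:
s(y) = 4*y² (s(y) = (2*y)² = 4*y²)
d(-1, s(4))*((-1 - 1)*4) = -(-1 - 1)*4 = -(-2)*4 = -1*(-8) = 8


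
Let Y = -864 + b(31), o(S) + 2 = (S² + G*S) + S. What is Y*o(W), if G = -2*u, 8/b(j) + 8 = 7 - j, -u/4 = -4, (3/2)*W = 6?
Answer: 190135/2 ≈ 95068.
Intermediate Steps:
W = 4 (W = (⅔)*6 = 4)
u = 16 (u = -4*(-4) = 16)
b(j) = 8/(-1 - j) (b(j) = 8/(-8 + (7 - j)) = 8/(-1 - j))
G = -32 (G = -2*16 = -32)
o(S) = -2 + S² - 31*S (o(S) = -2 + ((S² - 32*S) + S) = -2 + (S² - 31*S) = -2 + S² - 31*S)
Y = -3457/4 (Y = -864 - 8/(1 + 31) = -864 - 8/32 = -864 - 8*1/32 = -864 - ¼ = -3457/4 ≈ -864.25)
Y*o(W) = -3457*(-2 + 4² - 31*4)/4 = -3457*(-2 + 16 - 124)/4 = -3457/4*(-110) = 190135/2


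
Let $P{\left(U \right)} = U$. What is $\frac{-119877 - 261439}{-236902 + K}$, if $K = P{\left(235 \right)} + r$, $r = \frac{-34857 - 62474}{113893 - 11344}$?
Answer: $\frac{19551787242}{12135030757} \approx 1.6112$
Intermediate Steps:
$r = - \frac{97331}{102549} \approx -0.94912$
$K = \frac{24001684}{102549}$ ($K = 235 - \frac{97331}{102549} = \frac{24001684}{102549} \approx 234.05$)
$\frac{-119877 - 261439}{-236902 + K} = \frac{-119877 - 261439}{-236902 + \frac{24001684}{102549}} = - \frac{381316}{- \frac{24270061514}{102549}} = \left(-381316\right) \left(- \frac{102549}{24270061514}\right) = \frac{19551787242}{12135030757}$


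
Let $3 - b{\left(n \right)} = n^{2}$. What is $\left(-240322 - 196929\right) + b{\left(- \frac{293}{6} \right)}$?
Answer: $- \frac{15826777}{36} \approx -4.3963 \cdot 10^{5}$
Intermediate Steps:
$b{\left(n \right)} = 3 - n^{2}$
$\left(-240322 - 196929\right) + b{\left(- \frac{293}{6} \right)} = \left(-240322 - 196929\right) + \left(3 - \left(- \frac{293}{6}\right)^{2}\right) = -437251 + \left(3 - \left(\left(-293\right) \frac{1}{6}\right)^{2}\right) = -437251 + \left(3 - \left(- \frac{293}{6}\right)^{2}\right) = -437251 + \left(3 - \frac{85849}{36}\right) = -437251 - \frac{85741}{36} = - \frac{15826777}{36}$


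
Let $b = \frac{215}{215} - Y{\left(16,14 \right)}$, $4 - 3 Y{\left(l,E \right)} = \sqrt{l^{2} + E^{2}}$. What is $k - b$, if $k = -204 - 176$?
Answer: $- \frac{1139}{3} - \frac{2 \sqrt{113}}{3} \approx -386.75$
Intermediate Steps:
$k = -380$ ($k = -204 - 176 = -380$)
$Y{\left(l,E \right)} = \frac{4}{3} - \frac{\sqrt{E^{2} + l^{2}}}{3}$ ($Y{\left(l,E \right)} = \frac{4}{3} - \frac{\sqrt{l^{2} + E^{2}}}{3} = \frac{4}{3} - \frac{\sqrt{E^{2} + l^{2}}}{3}$)
$b = - \frac{1}{3} + \frac{2 \sqrt{113}}{3}$ ($b = \frac{215}{215} - \left(\frac{4}{3} - \frac{\sqrt{14^{2} + 16^{2}}}{3}\right) = 215 \cdot \frac{1}{215} - \left(\frac{4}{3} - \frac{\sqrt{196 + 256}}{3}\right) = 1 - \left(\frac{4}{3} - \frac{\sqrt{452}}{3}\right) = 1 - \left(\frac{4}{3} - \frac{2 \sqrt{113}}{3}\right) = - \frac{1}{3} + \frac{2 \sqrt{113}}{3} \approx 6.7534$)
$k - b = -380 - \left(- \frac{1}{3} + \frac{2 \sqrt{113}}{3}\right) = -380 + \left(\frac{1}{3} - \frac{2 \sqrt{113}}{3}\right) = - \frac{1139}{3} - \frac{2 \sqrt{113}}{3}$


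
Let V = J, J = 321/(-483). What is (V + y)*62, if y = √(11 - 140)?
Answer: -6634/161 + 62*I*√129 ≈ -41.205 + 704.18*I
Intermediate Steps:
y = I*√129 (y = √(-129) = I*√129 ≈ 11.358*I)
J = -107/161 (J = 321*(-1/483) = -107/161 ≈ -0.66460)
V = -107/161 ≈ -0.66460
(V + y)*62 = (-107/161 + I*√129)*62 = -6634/161 + 62*I*√129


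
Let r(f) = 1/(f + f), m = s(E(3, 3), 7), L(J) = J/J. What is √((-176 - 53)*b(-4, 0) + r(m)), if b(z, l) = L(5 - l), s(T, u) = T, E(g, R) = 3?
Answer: I*√8238/6 ≈ 15.127*I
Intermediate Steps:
L(J) = 1
b(z, l) = 1
m = 3
r(f) = 1/(2*f)
√((-176 - 53)*b(-4, 0) + r(m)) = √((-176 - 53)*1 + (½)/3) = √(-229*1 + (½)*(⅓)) = √(-229 + ⅙) = √(-1373/6) = I*√8238/6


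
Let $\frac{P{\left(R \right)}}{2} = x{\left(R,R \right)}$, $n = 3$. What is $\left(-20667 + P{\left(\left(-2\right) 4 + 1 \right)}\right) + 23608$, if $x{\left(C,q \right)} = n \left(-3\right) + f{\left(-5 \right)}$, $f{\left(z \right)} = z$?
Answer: $2913$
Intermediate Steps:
$x{\left(C,q \right)} = -14$ ($x{\left(C,q \right)} = 3 \left(-3\right) - 5 = -9 - 5 = -14$)
$P{\left(R \right)} = -28$ ($P{\left(R \right)} = 2 \left(-14\right) = -28$)
$\left(-20667 + P{\left(\left(-2\right) 4 + 1 \right)}\right) + 23608 = \left(-20667 - 28\right) + 23608 = -20695 + 23608 = 2913$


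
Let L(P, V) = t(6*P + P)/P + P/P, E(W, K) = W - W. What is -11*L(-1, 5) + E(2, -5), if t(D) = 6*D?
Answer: -473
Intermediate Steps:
E(W, K) = 0
L(P, V) = 43 (L(P, V) = (6*(6*P + P))/P + P/P = (6*(7*P))/P + 1 = (42*P)/P + 1 = 42 + 1 = 43)
-11*L(-1, 5) + E(2, -5) = -11*43 + 0 = -473 + 0 = -473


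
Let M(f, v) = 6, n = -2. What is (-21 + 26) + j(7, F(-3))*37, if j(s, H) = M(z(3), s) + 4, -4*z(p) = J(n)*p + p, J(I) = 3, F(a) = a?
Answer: 375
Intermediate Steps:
z(p) = -p (z(p) = -(3*p + p)/4 = -p)
j(s, H) = 10 (j(s, H) = 6 + 4 = 10)
(-21 + 26) + j(7, F(-3))*37 = (-21 + 26) + 10*37 = 5 + 370 = 375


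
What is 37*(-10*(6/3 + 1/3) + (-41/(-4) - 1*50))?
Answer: -28009/12 ≈ -2334.1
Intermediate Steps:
37*(-10*(6/3 + 1/3) + (-41/(-4) - 1*50)) = 37*(-10*(6*(⅓) + 1*(⅓)) + (-41*(-¼) - 50)) = 37*(-10*(2 + ⅓) + (41/4 - 50)) = 37*(-10*7/3 - 159/4) = 37*(-70/3 - 159/4) = 37*(-757/12) = -28009/12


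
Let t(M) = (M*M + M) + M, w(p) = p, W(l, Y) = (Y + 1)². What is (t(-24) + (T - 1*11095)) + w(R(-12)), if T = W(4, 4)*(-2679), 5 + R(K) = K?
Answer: -77559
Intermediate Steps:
W(l, Y) = (1 + Y)²
R(K) = -5 + K
T = -66975 (T = (1 + 4)²*(-2679) = 5²*(-2679) = 25*(-2679) = -66975)
t(M) = M² + 2*M (t(M) = (M² + M) + M = (M + M²) + M = M² + 2*M)
(t(-24) + (T - 1*11095)) + w(R(-12)) = (-24*(2 - 24) + (-66975 - 1*11095)) + (-5 - 12) = (-24*(-22) + (-66975 - 11095)) - 17 = (528 - 78070) - 17 = -77542 - 17 = -77559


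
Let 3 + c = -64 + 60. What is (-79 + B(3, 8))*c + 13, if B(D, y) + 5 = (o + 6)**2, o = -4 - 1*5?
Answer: 538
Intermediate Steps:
o = -9 (o = -4 - 5 = -9)
B(D, y) = 4 (B(D, y) = -5 + (-9 + 6)**2 = -5 + (-3)**2 = -5 + 9 = 4)
c = -7 (c = -3 + (-64 + 60) = -3 - 4 = -7)
(-79 + B(3, 8))*c + 13 = (-79 + 4)*(-7) + 13 = -75*(-7) + 13 = 525 + 13 = 538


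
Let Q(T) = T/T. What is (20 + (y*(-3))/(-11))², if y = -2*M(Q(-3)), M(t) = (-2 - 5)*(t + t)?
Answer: 92416/121 ≈ 763.77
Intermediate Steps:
Q(T) = 1
M(t) = -14*t
y = 28 (y = -(-28) = -2*(-14) = 28)
(20 + (y*(-3))/(-11))² = (20 + (28*(-3))/(-11))² = (20 - 84*(-1/11))² = (20 + 84/11)² = (304/11)² = 92416/121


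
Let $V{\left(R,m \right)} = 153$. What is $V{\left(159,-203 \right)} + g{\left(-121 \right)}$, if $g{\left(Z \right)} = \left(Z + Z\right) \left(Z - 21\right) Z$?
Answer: $-4157891$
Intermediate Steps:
$g{\left(Z \right)} = 2 Z^{2} \left(-21 + Z\right)$ ($g{\left(Z \right)} = 2 Z \left(-21 + Z\right) Z = 2 Z^{2} \left(-21 + Z\right)$)
$V{\left(159,-203 \right)} + g{\left(-121 \right)} = 153 + 2 \left(-121\right)^{2} \left(-21 - 121\right) = 153 + 2 \cdot 14641 \left(-142\right) = 153 - 4158044 = -4157891$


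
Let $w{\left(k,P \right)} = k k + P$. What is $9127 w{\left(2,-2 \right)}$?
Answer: $18254$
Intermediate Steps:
$w{\left(k,P \right)} = P + k^{2}$ ($w{\left(k,P \right)} = k^{2} + P = P + k^{2}$)
$9127 w{\left(2,-2 \right)} = 9127 \left(-2 + 2^{2}\right) = 9127 \left(-2 + 4\right) = 9127 \cdot 2 = 18254$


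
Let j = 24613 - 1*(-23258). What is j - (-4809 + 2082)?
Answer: 50598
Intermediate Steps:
j = 47871 (j = 24613 + 23258 = 47871)
j - (-4809 + 2082) = 47871 - (-4809 + 2082) = 47871 - 1*(-2727) = 47871 + 2727 = 50598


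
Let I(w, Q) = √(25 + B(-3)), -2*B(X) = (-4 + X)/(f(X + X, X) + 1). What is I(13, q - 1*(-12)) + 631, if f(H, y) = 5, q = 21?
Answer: 631 + √921/6 ≈ 636.06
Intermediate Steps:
B(X) = ⅓ - X/12 (B(X) = -(-4 + X)/(2*(5 + 1)) = -(-4 + X)/(2*6) = -(-⅔ + X/6)/2 = ⅓ - X/12)
I(w, Q) = √921/6 (I(w, Q) = √(25 + (⅓ - 1/12*(-3))) = √(25 + (⅓ + ¼)) = √(25 + 7/12) = √(307/12) = √921/6)
I(13, q - 1*(-12)) + 631 = √921/6 + 631 = 631 + √921/6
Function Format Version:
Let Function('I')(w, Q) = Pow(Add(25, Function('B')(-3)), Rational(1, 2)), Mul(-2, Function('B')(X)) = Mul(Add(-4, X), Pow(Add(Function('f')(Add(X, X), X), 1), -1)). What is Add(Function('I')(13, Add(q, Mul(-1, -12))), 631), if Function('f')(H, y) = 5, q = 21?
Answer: Add(631, Mul(Rational(1, 6), Pow(921, Rational(1, 2)))) ≈ 636.06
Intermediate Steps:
Function('B')(X) = Add(Rational(1, 3), Mul(Rational(-1, 12), X)) (Function('B')(X) = Mul(Rational(-1, 2), Mul(Add(-4, X), Pow(Add(5, 1), -1))) = Mul(Rational(-1, 2), Mul(Add(-4, X), Pow(6, -1))) = Mul(Rational(-1, 2), Mul(Add(-4, X), Rational(1, 6))) = Mul(Rational(-1, 2), Add(Rational(-2, 3), Mul(Rational(1, 6), X))) = Add(Rational(1, 3), Mul(Rational(-1, 12), X)))
Function('I')(w, Q) = Mul(Rational(1, 6), Pow(921, Rational(1, 2))) (Function('I')(w, Q) = Pow(Add(25, Add(Rational(1, 3), Mul(Rational(-1, 12), -3))), Rational(1, 2)) = Pow(Add(25, Add(Rational(1, 3), Rational(1, 4))), Rational(1, 2)) = Pow(Add(25, Rational(7, 12)), Rational(1, 2)) = Pow(Rational(307, 12), Rational(1, 2)) = Mul(Rational(1, 6), Pow(921, Rational(1, 2))))
Add(Function('I')(13, Add(q, Mul(-1, -12))), 631) = Add(Mul(Rational(1, 6), Pow(921, Rational(1, 2))), 631) = Add(631, Mul(Rational(1, 6), Pow(921, Rational(1, 2))))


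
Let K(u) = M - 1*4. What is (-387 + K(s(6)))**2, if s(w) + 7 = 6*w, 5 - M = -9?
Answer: 142129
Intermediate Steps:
M = 14 (M = 5 - 1*(-9) = 5 + 9 = 14)
s(w) = -7 + 6*w
K(u) = 10 (K(u) = 14 - 1*4 = 14 - 4 = 10)
(-387 + K(s(6)))**2 = (-387 + 10)**2 = (-377)**2 = 142129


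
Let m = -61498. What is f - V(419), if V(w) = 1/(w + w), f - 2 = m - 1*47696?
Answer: -91502897/838 ≈ -1.0919e+5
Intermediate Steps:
f = -109192 (f = 2 + (-61498 - 1*47696) = 2 + (-61498 - 47696) = 2 - 109194 = -109192)
V(w) = 1/(2*w)
f - V(419) = -109192 - 1/(2*419) = -109192 - 1*1/838 = -109192 - 1/838 = -91502897/838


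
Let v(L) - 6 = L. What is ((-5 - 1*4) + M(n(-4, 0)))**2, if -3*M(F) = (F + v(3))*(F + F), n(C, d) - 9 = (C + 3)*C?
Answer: 358801/9 ≈ 39867.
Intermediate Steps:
v(L) = 6 + L
n(C, d) = 9 + C*(3 + C) (n(C, d) = 9 + (C + 3)*C = 9 + (3 + C)*C = 9 + C*(3 + C))
M(F) = -2*F*(9 + F)/3 (M(F) = -(F + (6 + 3))*(F + F)/3 = -(F + 9)*2*F/3 = -(9 + F)*2*F/3 = -2*F*(9 + F)/3)
((-5 - 1*4) + M(n(-4, 0)))**2 = ((-5 - 1*4) - 2*(9 + (-4)**2 + 3*(-4))*(9 + (9 + (-4)**2 + 3*(-4)))/3)**2 = ((-5 - 4) - 2*(9 + 16 - 12)*(9 + (9 + 16 - 12))/3)**2 = (-9 - 2/3*13*(9 + 13))**2 = (-9 - 2/3*13*22)**2 = (-9 - 572/3)**2 = (-599/3)**2 = 358801/9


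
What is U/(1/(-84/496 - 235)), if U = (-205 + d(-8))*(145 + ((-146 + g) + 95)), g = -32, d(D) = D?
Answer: 6211293/2 ≈ 3.1056e+6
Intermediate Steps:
U = -13206 (U = (-205 - 8)*(145 + ((-146 - 32) + 95)) = -213*(145 + (-178 + 95)) = -213*(145 - 83) = -213*62 = -13206)
U/(1/(-84/496 - 235)) = -13206/(1/(-84/496 - 235)) = -13206/(1/(-84*1/496 - 235)) = -13206/(1/(-21/124 - 235)) = -13206/(1/(-29161/124)) = -13206/(-124/29161) = -13206*(-29161/124) = 6211293/2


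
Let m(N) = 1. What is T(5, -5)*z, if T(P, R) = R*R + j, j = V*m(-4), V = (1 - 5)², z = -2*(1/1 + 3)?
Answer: -328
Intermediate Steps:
z = -8 (z = -2*(1 + 3) = -2*4 = -8)
V = 16 (V = (-4)² = 16)
j = 16 (j = 16*1 = 16)
T(P, R) = 16 + R² (T(P, R) = R*R + 16 = R² + 16 = 16 + R²)
T(5, -5)*z = (16 + (-5)²)*(-8) = (16 + 25)*(-8) = 41*(-8) = -328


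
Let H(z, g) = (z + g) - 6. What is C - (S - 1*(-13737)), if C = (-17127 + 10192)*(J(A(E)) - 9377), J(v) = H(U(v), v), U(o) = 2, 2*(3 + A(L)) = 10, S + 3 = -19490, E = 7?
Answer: 65049121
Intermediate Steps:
S = -19493 (S = -3 - 19490 = -19493)
A(L) = 2 (A(L) = -3 + (½)*10 = -3 + 5 = 2)
H(z, g) = -6 + g + z (H(z, g) = (g + z) - 6 = -6 + g + z)
J(v) = -4 + v (J(v) = -6 + v + 2 = -4 + v)
C = 65043365 (C = (-17127 + 10192)*((-4 + 2) - 9377) = -6935*(-2 - 9377) = -6935*(-9379) = 65043365)
C - (S - 1*(-13737)) = 65043365 - (-19493 - 1*(-13737)) = 65043365 - (-19493 + 13737) = 65043365 - 1*(-5756) = 65043365 + 5756 = 65049121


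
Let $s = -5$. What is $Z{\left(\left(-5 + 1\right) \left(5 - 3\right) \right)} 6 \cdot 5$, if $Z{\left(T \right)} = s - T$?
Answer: $90$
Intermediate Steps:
$Z{\left(T \right)} = -5 - T$
$Z{\left(\left(-5 + 1\right) \left(5 - 3\right) \right)} 6 \cdot 5 = \left(-5 - \left(-5 + 1\right) \left(5 - 3\right)\right) 6 \cdot 5 = \left(-5 - \left(-4\right) 2\right) 6 \cdot 5 = \left(-5 - -8\right) 6 \cdot 5 = \left(-5 + 8\right) 6 \cdot 5 = 3 \cdot 6 \cdot 5 = 18 \cdot 5 = 90$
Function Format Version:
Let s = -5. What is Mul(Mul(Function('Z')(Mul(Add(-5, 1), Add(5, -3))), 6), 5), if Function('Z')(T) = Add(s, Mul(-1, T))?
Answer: 90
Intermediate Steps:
Function('Z')(T) = Add(-5, Mul(-1, T))
Mul(Mul(Function('Z')(Mul(Add(-5, 1), Add(5, -3))), 6), 5) = Mul(Mul(Add(-5, Mul(-1, Mul(Add(-5, 1), Add(5, -3)))), 6), 5) = Mul(Mul(Add(-5, Mul(-1, Mul(-4, 2))), 6), 5) = Mul(Mul(Add(-5, Mul(-1, -8)), 6), 5) = Mul(Mul(Add(-5, 8), 6), 5) = Mul(Mul(3, 6), 5) = Mul(18, 5) = 90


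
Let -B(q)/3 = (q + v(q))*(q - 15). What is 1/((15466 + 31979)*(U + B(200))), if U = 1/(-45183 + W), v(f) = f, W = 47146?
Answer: -1963/20675866722555 ≈ -9.4942e-11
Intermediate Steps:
U = 1/1963 (U = 1/(-45183 + 47146) = 1/1963 ≈ 0.00050942)
B(q) = -6*q*(-15 + q) (B(q) = -3*(q + q)*(q - 15) = -3*2*q*(-15 + q) = -6*q*(-15 + q))
1/((15466 + 31979)*(U + B(200))) = 1/((15466 + 31979)*(1/1963 + 6*200*(15 - 1*200))) = 1/(47445*(1/1963 + 6*200*(15 - 200))) = 1/(47445*(1/1963 + 6*200*(-185))) = 1/(47445*(1/1963 - 222000)) = 1/(47445*(-435785999/1963)) = 1/(-20675866722555/1963) = -1963/20675866722555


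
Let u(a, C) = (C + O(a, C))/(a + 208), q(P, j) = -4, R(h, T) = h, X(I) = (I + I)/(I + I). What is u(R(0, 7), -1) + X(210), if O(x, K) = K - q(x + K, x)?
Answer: 105/104 ≈ 1.0096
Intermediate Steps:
X(I) = 1 (X(I) = (2*I)/((2*I)) = (2*I)*(1/(2*I)) = 1)
O(x, K) = 4 + K (O(x, K) = K - 1*(-4) = K + 4 = 4 + K)
u(a, C) = (4 + 2*C)/(208 + a) (u(a, C) = (C + (4 + C))/(a + 208) = (4 + 2*C)/(208 + a))
u(R(0, 7), -1) + X(210) = 2*(2 - 1)/(208 + 0) + 1 = 2*1/208 + 1 = 2*(1/208)*1 + 1 = 1/104 + 1 = 105/104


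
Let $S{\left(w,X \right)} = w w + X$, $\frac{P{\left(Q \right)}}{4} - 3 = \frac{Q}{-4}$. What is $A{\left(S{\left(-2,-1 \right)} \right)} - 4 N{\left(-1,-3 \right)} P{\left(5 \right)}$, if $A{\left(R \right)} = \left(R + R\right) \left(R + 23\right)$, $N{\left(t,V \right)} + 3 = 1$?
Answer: $8736$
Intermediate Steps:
$N{\left(t,V \right)} = -2$ ($N{\left(t,V \right)} = -3 + 1 = -2$)
$P{\left(Q \right)} = 12 - Q$ ($P{\left(Q \right)} = 12 + 4 \frac{Q}{-4} = 12 + 4 Q \left(- \frac{1}{4}\right) = 12 + 4 \left(- \frac{Q}{4}\right) = 12 - Q$)
$S{\left(w,X \right)} = X + w^{2}$ ($S{\left(w,X \right)} = w^{2} + X = X + w^{2}$)
$A{\left(R \right)} = 2 R \left(23 + R\right)$
$A{\left(S{\left(-2,-1 \right)} \right)} - 4 N{\left(-1,-3 \right)} P{\left(5 \right)} = 2 \left(-1 + \left(-2\right)^{2}\right) \left(23 - \left(1 - \left(-2\right)^{2}\right)\right) \left(-4\right) \left(-2\right) \left(12 - 5\right) = 2 \left(-1 + 4\right) \left(23 + \left(-1 + 4\right)\right) 8 \left(12 - 5\right) = 2 \cdot 3 \left(23 + 3\right) 8 \cdot 7 = 2 \cdot 3 \cdot 26 \cdot 56 = 156 \cdot 56 = 8736$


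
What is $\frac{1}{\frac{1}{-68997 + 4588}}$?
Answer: $-64409$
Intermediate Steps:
$\frac{1}{\frac{1}{-68997 + 4588}} = \frac{1}{\frac{1}{-64409}} = \frac{1}{- \frac{1}{64409}} = -64409$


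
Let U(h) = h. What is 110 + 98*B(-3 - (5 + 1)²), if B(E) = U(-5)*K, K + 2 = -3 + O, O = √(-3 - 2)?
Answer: 2560 - 490*I*√5 ≈ 2560.0 - 1095.7*I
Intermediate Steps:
O = I*√5 (O = √(-5) = I*√5 ≈ 2.2361*I)
K = -5 + I*√5 (K = -2 + (-3 + I*√5) = -5 + I*√5 ≈ -5.0 + 2.2361*I)
B(E) = 25 - 5*I*√5 (B(E) = -5*(-5 + I*√5) = 25 - 5*I*√5)
110 + 98*B(-3 - (5 + 1)²) = 110 + 98*(25 - 5*I*√5) = 110 + (2450 - 490*I*√5) = 2560 - 490*I*√5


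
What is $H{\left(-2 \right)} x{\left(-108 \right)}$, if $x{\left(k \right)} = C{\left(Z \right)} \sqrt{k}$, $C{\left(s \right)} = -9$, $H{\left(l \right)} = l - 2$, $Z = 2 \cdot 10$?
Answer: $216 i \sqrt{3} \approx 374.12 i$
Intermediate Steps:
$Z = 20$
$H{\left(l \right)} = -2 + l$
$x{\left(k \right)} = - 9 \sqrt{k}$
$H{\left(-2 \right)} x{\left(-108 \right)} = \left(-2 - 2\right) \left(- 9 \sqrt{-108}\right) = - 4 \left(- 9 \cdot 6 i \sqrt{3}\right) = - 4 \left(- 54 i \sqrt{3}\right) = 216 i \sqrt{3}$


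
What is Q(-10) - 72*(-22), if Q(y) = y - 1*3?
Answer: 1571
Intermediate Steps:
Q(y) = -3 + y (Q(y) = y - 3 = -3 + y)
Q(-10) - 72*(-22) = (-3 - 10) - 72*(-22) = -13 + 1584 = 1571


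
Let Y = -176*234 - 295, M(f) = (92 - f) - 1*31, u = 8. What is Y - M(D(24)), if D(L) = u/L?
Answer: -124619/3 ≈ -41540.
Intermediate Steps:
D(L) = 8/L
M(f) = 61 - f (M(f) = (92 - f) - 31 = 61 - f)
Y = -41479 (Y = -41184 - 295 = -41479)
Y - M(D(24)) = -41479 - (61 - 8/24) = -41479 - (61 - 1*1/3) = -41479 - (61 - 1/3) = -41479 - 1*182/3 = -41479 - 182/3 = -124619/3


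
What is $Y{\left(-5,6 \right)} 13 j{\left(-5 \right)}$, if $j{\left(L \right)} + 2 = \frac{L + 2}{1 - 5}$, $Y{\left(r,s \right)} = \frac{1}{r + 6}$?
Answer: $- \frac{65}{4} \approx -16.25$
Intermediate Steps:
$Y{\left(r,s \right)} = \frac{1}{6 + r}$
$j{\left(L \right)} = - \frac{5}{2} - \frac{L}{4}$ ($j{\left(L \right)} = -2 + \frac{L + 2}{1 - 5} = -2 + \frac{2 + L}{-4} = -2 + \left(2 + L\right) \left(- \frac{1}{4}\right) = -2 - \left(\frac{1}{2} + \frac{L}{4}\right) = - \frac{5}{2} - \frac{L}{4}$)
$Y{\left(-5,6 \right)} 13 j{\left(-5 \right)} = \frac{1}{6 - 5} \cdot 13 \left(- \frac{5}{2} - - \frac{5}{4}\right) = 1^{-1} \cdot 13 \left(- \frac{5}{2} + \frac{5}{4}\right) = 1 \cdot 13 \left(- \frac{5}{4}\right) = 13 \left(- \frac{5}{4}\right) = - \frac{65}{4}$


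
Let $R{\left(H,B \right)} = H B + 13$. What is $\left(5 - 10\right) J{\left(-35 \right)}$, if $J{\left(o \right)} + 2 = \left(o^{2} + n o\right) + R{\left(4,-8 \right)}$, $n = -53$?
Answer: $-15295$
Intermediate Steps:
$R{\left(H,B \right)} = 13 + B H$ ($R{\left(H,B \right)} = B H + 13 = 13 + B H$)
$J{\left(o \right)} = -21 + o^{2} - 53 o$ ($J{\left(o \right)} = -2 + \left(\left(o^{2} - 53 o\right) + \left(13 - 32\right)\right) = -2 - \left(19 - o^{2} + 53 o\right) = -21 + o^{2} - 53 o$)
$\left(5 - 10\right) J{\left(-35 \right)} = \left(5 - 10\right) \left(-21 + \left(-35\right)^{2} - -1855\right) = \left(5 - 10\right) \left(-21 + 1225 + 1855\right) = \left(-5\right) 3059 = -15295$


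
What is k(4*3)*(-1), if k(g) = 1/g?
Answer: -1/12 ≈ -0.083333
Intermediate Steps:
k(4*3)*(-1) = -1/(4*3) = -1/12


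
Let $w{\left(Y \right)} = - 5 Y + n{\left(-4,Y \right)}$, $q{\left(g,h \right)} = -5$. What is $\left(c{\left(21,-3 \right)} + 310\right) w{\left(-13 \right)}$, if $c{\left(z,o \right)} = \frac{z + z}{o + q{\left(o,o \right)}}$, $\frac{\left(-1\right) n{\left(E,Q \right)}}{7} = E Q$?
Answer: $- \frac{364481}{4} \approx -91120.0$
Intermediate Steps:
$n{\left(E,Q \right)} = - 7 E Q$
$w{\left(Y \right)} = 23 Y$ ($w{\left(Y \right)} = - 5 Y - - 28 Y = - 5 Y + 28 Y = 23 Y$)
$c{\left(z,o \right)} = \frac{2 z}{-5 + o}$ ($c{\left(z,o \right)} = \frac{z + z}{o - 5} = \frac{2 z}{-5 + o}$)
$\left(c{\left(21,-3 \right)} + 310\right) w{\left(-13 \right)} = \left(2 \cdot 21 \frac{1}{-5 - 3} + 310\right) 23 \left(-13\right) = \left(2 \cdot 21 \frac{1}{-8} + 310\right) \left(-299\right) = \left(2 \cdot 21 \left(- \frac{1}{8}\right) + 310\right) \left(-299\right) = \left(- \frac{21}{4} + 310\right) \left(-299\right) = \frac{1219}{4} \left(-299\right) = - \frac{364481}{4}$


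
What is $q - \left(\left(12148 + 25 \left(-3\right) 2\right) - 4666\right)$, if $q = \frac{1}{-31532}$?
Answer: $- \frac{231192625}{31532} \approx -7332.0$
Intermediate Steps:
$q = - \frac{1}{31532} \approx -3.1714 \cdot 10^{-5}$
$q - \left(\left(12148 + 25 \left(-3\right) 2\right) - 4666\right) = - \frac{1}{31532} - \left(\left(12148 + 25 \left(-3\right) 2\right) - 4666\right) = - \frac{1}{31532} - \left(\left(12148 - 150\right) - 4666\right) = - \frac{1}{31532} - \left(11998 - 4666\right) = - \frac{1}{31532} - 7332 = - \frac{231192625}{31532}$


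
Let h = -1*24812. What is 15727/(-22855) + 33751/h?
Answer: -1161597429/567078260 ≈ -2.0484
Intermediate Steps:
h = -24812
15727/(-22855) + 33751/h = 15727/(-22855) + 33751/(-24812) = 15727*(-1/22855) + 33751*(-1/24812) = -15727/22855 - 33751/24812 = -1161597429/567078260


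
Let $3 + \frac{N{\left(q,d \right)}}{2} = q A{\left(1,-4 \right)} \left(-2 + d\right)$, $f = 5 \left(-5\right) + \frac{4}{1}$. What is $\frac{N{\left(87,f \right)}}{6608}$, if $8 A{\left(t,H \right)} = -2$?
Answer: $\frac{1989}{13216} \approx 0.1505$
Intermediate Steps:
$A{\left(t,H \right)} = - \frac{1}{4}$ ($A{\left(t,H \right)} = \frac{1}{8} \left(-2\right) = - \frac{1}{4}$)
$f = -21$ ($f = -25 + 4 \cdot 1 = -25 + 4 = -21$)
$N{\left(q,d \right)} = -6 - \frac{q \left(-2 + d\right)}{2}$ ($N{\left(q,d \right)} = -6 + 2 q \left(- \frac{1}{4}\right) \left(-2 + d\right) = -6 + 2 - \frac{q}{4} \left(-2 + d\right) = -6 + 2 \left(- \frac{q \left(-2 + d\right)}{4}\right) = -6 - \frac{q \left(-2 + d\right)}{2}$)
$\frac{N{\left(87,f \right)}}{6608} = \frac{-6 + 87 - \left(- \frac{21}{2}\right) 87}{6608} = \left(-6 + 87 + \frac{1827}{2}\right) \frac{1}{6608} = \frac{1989}{2} \cdot \frac{1}{6608} = \frac{1989}{13216}$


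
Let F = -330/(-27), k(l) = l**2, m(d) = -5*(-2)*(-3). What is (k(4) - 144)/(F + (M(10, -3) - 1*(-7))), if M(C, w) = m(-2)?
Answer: 1152/97 ≈ 11.876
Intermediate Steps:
m(d) = -30 (m(d) = 10*(-3) = -30)
M(C, w) = -30
F = 110/9 (F = -330*(-1/27) = 110/9 ≈ 12.222)
(k(4) - 144)/(F + (M(10, -3) - 1*(-7))) = (4**2 - 144)/(110/9 + (-30 - 1*(-7))) = (16 - 144)/(110/9 + (-30 + 7)) = -128/(110/9 - 23) = -128/(-97/9) = -128*(-9/97) = 1152/97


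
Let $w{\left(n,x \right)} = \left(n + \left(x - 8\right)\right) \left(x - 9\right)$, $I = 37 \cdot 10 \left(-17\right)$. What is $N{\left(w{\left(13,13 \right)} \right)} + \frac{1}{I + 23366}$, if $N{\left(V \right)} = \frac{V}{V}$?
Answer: $\frac{17077}{17076} \approx 1.0001$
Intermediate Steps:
$I = -6290$ ($I = 370 \left(-17\right) = -6290$)
$w{\left(n,x \right)} = \left(-9 + x\right) \left(-8 + n + x\right)$ ($w{\left(n,x \right)} = \left(n + \left(x - 8\right)\right) \left(-9 + x\right) = \left(n + \left(-8 + x\right)\right) \left(-9 + x\right) = \left(-8 + n + x\right) \left(-9 + x\right) = \left(-9 + x\right) \left(-8 + n + x\right)$)
$N{\left(V \right)} = 1$
$N{\left(w{\left(13,13 \right)} \right)} + \frac{1}{I + 23366} = 1 + \frac{1}{-6290 + 23366} = 1 + \frac{1}{17076} = \frac{17077}{17076}$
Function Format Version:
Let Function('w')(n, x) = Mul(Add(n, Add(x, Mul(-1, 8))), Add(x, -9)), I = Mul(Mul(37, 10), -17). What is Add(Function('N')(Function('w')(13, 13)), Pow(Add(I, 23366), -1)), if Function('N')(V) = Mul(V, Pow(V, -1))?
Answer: Rational(17077, 17076) ≈ 1.0001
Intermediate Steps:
I = -6290 (I = Mul(370, -17) = -6290)
Function('w')(n, x) = Mul(Add(-9, x), Add(-8, n, x)) (Function('w')(n, x) = Mul(Add(n, Add(x, -8)), Add(-9, x)) = Mul(Add(n, Add(-8, x)), Add(-9, x)) = Mul(Add(-8, n, x), Add(-9, x)) = Mul(Add(-9, x), Add(-8, n, x)))
Function('N')(V) = 1
Add(Function('N')(Function('w')(13, 13)), Pow(Add(I, 23366), -1)) = Add(1, Pow(Add(-6290, 23366), -1)) = Add(1, Pow(17076, -1)) = Add(1, Rational(1, 17076)) = Rational(17077, 17076)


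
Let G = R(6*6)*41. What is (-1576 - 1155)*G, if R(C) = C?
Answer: -4030956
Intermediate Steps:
G = 1476 (G = (6*6)*41 = 36*41 = 1476)
(-1576 - 1155)*G = (-1576 - 1155)*1476 = -2731*1476 = -4030956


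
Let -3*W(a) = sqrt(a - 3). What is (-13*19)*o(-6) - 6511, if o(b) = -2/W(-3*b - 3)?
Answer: -6511 - 247*sqrt(3) ≈ -6938.8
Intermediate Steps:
W(a) = -sqrt(-3 + a)/3 (W(a) = -sqrt(a - 3)/3 = -sqrt(-3 + a)/3)
o(b) = 6/sqrt(-6 - 3*b) (o(b) = -2*(-3/sqrt(-3 + (-3*b - 3))) = -2*(-3/sqrt(-3 + (-3 - 3*b))) = -2*(-3/sqrt(-6 - 3*b)) = -(-6)/sqrt(-6 - 3*b) = 6/sqrt(-6 - 3*b))
(-13*19)*o(-6) - 6511 = (-13*19)*(2*sqrt(3)/sqrt(-2 - 1*(-6))) - 6511 = -494*sqrt(3)/sqrt(-2 + 6) - 6511 = -494*sqrt(3)/sqrt(4) - 6511 = -494*sqrt(3)/2 - 6511 = -247*sqrt(3) - 6511 = -6511 - 247*sqrt(3)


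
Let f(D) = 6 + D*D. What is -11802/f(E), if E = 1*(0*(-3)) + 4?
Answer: -5901/11 ≈ -536.45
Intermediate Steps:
E = 4 (E = 1*0 + 4 = 0 + 4 = 4)
f(D) = 6 + D²
-11802/f(E) = -11802/(6 + 4²) = -11802/(6 + 16) = -11802/22 = -11802*1/22 = -5901/11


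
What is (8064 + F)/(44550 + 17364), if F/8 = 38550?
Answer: 52744/10319 ≈ 5.1114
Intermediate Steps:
F = 308400 (F = 8*38550 = 308400)
(8064 + F)/(44550 + 17364) = (8064 + 308400)/(44550 + 17364) = 316464/61914 = 316464*(1/61914) = 52744/10319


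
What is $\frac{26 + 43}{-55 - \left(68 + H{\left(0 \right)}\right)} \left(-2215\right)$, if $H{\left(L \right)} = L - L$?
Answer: $\frac{50945}{41} \approx 1242.6$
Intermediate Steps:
$H{\left(L \right)} = 0$
$\frac{26 + 43}{-55 - \left(68 + H{\left(0 \right)}\right)} \left(-2215\right) = \frac{26 + 43}{-55 - 68} \left(-2215\right) = \frac{69}{-55 + \left(-68 + 0\right)} \left(-2215\right) = \frac{69}{-55 - 68} \left(-2215\right) = \frac{69}{-123} \left(-2215\right) = 69 \left(- \frac{1}{123}\right) \left(-2215\right) = \left(- \frac{23}{41}\right) \left(-2215\right) = \frac{50945}{41}$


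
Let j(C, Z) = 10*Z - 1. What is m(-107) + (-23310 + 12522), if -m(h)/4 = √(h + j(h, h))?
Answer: -10788 - 4*I*√1178 ≈ -10788.0 - 137.29*I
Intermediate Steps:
j(C, Z) = -1 + 10*Z
m(h) = -4*√(-1 + 11*h) (m(h) = -4*√(h + (-1 + 10*h)) = -4*√(-1 + 11*h))
m(-107) + (-23310 + 12522) = -4*√(-1 + 11*(-107)) + (-23310 + 12522) = -4*√(-1 - 1177) - 10788 = -4*I*√1178 - 10788 = -10788 - 4*I*√1178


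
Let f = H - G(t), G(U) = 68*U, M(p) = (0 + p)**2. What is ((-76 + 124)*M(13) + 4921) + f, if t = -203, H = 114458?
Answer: 141295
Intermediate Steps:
M(p) = p**2
f = 128262 (f = 114458 - 68*(-203) = 114458 - 1*(-13804) = 114458 + 13804 = 128262)
((-76 + 124)*M(13) + 4921) + f = ((-76 + 124)*13**2 + 4921) + 128262 = (48*169 + 4921) + 128262 = (8112 + 4921) + 128262 = 13033 + 128262 = 141295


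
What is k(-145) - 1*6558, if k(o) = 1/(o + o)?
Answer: -1901821/290 ≈ -6558.0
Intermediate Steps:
k(o) = 1/(2*o)
k(-145) - 1*6558 = (½)/(-145) - 1*6558 = (½)*(-1/145) - 6558 = -1/290 - 6558 = -1901821/290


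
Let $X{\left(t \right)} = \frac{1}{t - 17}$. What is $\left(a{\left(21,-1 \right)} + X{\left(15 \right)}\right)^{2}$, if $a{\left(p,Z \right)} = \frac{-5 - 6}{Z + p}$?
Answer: $\frac{441}{400} \approx 1.1025$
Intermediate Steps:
$a{\left(p,Z \right)} = - \frac{11}{Z + p}$
$X{\left(t \right)} = \frac{1}{-17 + t}$
$\left(a{\left(21,-1 \right)} + X{\left(15 \right)}\right)^{2} = \left(- \frac{11}{-1 + 21} + \frac{1}{-17 + 15}\right)^{2} = \left(- \frac{11}{20} + \frac{1}{-2}\right)^{2} = \left(\left(-11\right) \frac{1}{20} - \frac{1}{2}\right)^{2} = \left(- \frac{11}{20} - \frac{1}{2}\right)^{2} = \left(- \frac{21}{20}\right)^{2} = \frac{441}{400}$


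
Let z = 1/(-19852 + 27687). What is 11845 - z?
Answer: 92805574/7835 ≈ 11845.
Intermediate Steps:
z = 1/7835 ≈ 0.00012763
11845 - z = 11845 - 1*1/7835 = 11845 - 1/7835 = 92805574/7835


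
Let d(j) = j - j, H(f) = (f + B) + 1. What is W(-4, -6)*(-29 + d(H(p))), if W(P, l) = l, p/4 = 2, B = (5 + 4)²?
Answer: 174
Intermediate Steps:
B = 81 (B = 9² = 81)
p = 8 (p = 4*2 = 8)
H(f) = 82 + f (H(f) = (f + 81) + 1 = (81 + f) + 1 = 82 + f)
d(j) = 0
W(-4, -6)*(-29 + d(H(p))) = -6*(-29 + 0) = -6*(-29) = 174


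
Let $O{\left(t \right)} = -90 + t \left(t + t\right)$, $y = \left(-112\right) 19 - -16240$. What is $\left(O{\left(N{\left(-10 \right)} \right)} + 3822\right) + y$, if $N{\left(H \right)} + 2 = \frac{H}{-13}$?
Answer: $\frac{3016148}{169} \approx 17847.0$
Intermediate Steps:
$y = 14112$ ($y = -2128 + 16240 = 14112$)
$N{\left(H \right)} = -2 - \frac{H}{13}$ ($N{\left(H \right)} = -2 + \frac{H}{-13} = -2 + H \left(- \frac{1}{13}\right) = -2 - \frac{H}{13}$)
$O{\left(t \right)} = -90 + 2 t^{2}$ ($O{\left(t \right)} = -90 + t 2 t = -90 + 2 t^{2}$)
$\left(O{\left(N{\left(-10 \right)} \right)} + 3822\right) + y = \left(\left(-90 + 2 \left(-2 - - \frac{10}{13}\right)^{2}\right) + 3822\right) + 14112 = \left(\left(-90 + 2 \left(-2 + \frac{10}{13}\right)^{2}\right) + 3822\right) + 14112 = \left(\left(-90 + 2 \left(- \frac{16}{13}\right)^{2}\right) + 3822\right) + 14112 = \left(\left(-90 + 2 \cdot \frac{256}{169}\right) + 3822\right) + 14112 = \left(\left(-90 + \frac{512}{169}\right) + 3822\right) + 14112 = \left(- \frac{14698}{169} + 3822\right) + 14112 = \frac{631220}{169} + 14112 = \frac{3016148}{169}$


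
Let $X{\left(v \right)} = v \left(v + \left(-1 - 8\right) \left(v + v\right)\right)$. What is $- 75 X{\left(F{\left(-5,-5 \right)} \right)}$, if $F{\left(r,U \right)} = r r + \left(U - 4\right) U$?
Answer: $6247500$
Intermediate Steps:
$F{\left(r,U \right)} = r^{2} + U \left(-4 + U\right)$ ($F{\left(r,U \right)} = r^{2} + \left(-4 + U\right) U = r^{2} + U \left(-4 + U\right)$)
$X{\left(v \right)} = - 17 v^{2}$ ($X{\left(v \right)} = v \left(v - 9 \cdot 2 v\right) = v \left(v - 18 v\right) = v \left(- 17 v\right) = - 17 v^{2}$)
$- 75 X{\left(F{\left(-5,-5 \right)} \right)} = - 75 \left(- 17 \left(\left(-5\right)^{2} + \left(-5\right)^{2} - -20\right)^{2}\right) = - 75 \left(- 17 \left(25 + 25 + 20\right)^{2}\right) = - 75 \left(- 17 \cdot 70^{2}\right) = - 75 \left(\left(-17\right) 4900\right) = \left(-75\right) \left(-83300\right) = 6247500$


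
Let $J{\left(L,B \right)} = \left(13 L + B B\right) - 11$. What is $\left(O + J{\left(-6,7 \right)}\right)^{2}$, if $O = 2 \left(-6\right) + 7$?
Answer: $2025$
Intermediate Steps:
$O = -5$ ($O = -12 + 7 = -5$)
$J{\left(L,B \right)} = -11 + B^{2} + 13 L$ ($J{\left(L,B \right)} = \left(13 L + B^{2}\right) - 11 = \left(B^{2} + 13 L\right) - 11 = -11 + B^{2} + 13 L$)
$\left(O + J{\left(-6,7 \right)}\right)^{2} = \left(-5 + \left(-11 + 7^{2} + 13 \left(-6\right)\right)\right)^{2} = \left(-5 - 40\right)^{2} = \left(-45\right)^{2} = 2025$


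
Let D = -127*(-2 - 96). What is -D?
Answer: -12446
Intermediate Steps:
D = 12446 (D = -127*(-98) = 12446)
-D = -1*12446 = -12446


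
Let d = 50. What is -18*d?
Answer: -900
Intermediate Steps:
-18*d = -18*50 = -900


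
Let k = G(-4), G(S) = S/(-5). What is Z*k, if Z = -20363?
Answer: -81452/5 ≈ -16290.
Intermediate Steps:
G(S) = -S/5 (G(S) = S*(-1/5) = -S/5)
k = 4/5 (k = -1/5*(-4) = 4/5 ≈ 0.80000)
Z*k = -20363*4/5 = -81452/5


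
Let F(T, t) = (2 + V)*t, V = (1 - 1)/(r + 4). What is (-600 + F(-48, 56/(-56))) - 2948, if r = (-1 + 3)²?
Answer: -3550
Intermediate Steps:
r = 4 (r = 2² = 4)
V = 0 (V = (1 - 1)/(4 + 4) = 0/8 = 0*(⅛) = 0)
F(T, t) = 2*t (F(T, t) = (2 + 0)*t = 2*t)
(-600 + F(-48, 56/(-56))) - 2948 = (-600 + 2*(56/(-56))) - 2948 = (-600 + 2*(56*(-1/56))) - 2948 = (-600 + 2*(-1)) - 2948 = (-600 - 2) - 2948 = -602 - 2948 = -3550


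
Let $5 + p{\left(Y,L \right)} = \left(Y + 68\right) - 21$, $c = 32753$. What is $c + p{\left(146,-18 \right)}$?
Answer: $32941$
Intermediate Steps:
$p{\left(Y,L \right)} = 42 + Y$ ($p{\left(Y,L \right)} = -5 + \left(\left(Y + 68\right) - 21\right) = -5 + \left(\left(68 + Y\right) - 21\right) = -5 + \left(47 + Y\right) = 42 + Y$)
$c + p{\left(146,-18 \right)} = 32753 + \left(42 + 146\right) = 32753 + 188 = 32941$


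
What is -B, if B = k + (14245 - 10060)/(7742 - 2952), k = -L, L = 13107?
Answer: 12555669/958 ≈ 13106.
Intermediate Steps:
k = -13107 (k = -1*13107 = -13107)
B = -12555669/958 (B = -13107 + (14245 - 10060)/(7742 - 2952) = -13107 + 4185/4790 = -13107 + 4185*(1/4790) = -13107 + 837/958 = -12555669/958 ≈ -13106.)
-B = -1*(-12555669/958) = 12555669/958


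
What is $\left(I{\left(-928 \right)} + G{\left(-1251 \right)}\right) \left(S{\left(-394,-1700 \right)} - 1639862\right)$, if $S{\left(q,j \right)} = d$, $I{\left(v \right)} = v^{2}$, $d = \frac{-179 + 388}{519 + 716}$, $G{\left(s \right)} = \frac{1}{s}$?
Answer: $- \frac{114834894506635477}{81315} \approx -1.4122 \cdot 10^{12}$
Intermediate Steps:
$d = \frac{11}{65}$ ($d = \frac{209}{1235} = 209 \cdot \frac{1}{1235} = \frac{11}{65} \approx 0.16923$)
$S{\left(q,j \right)} = \frac{11}{65}$
$\left(I{\left(-928 \right)} + G{\left(-1251 \right)}\right) \left(S{\left(-394,-1700 \right)} - 1639862\right) = \left(\left(-928\right)^{2} + \frac{1}{-1251}\right) \left(\frac{11}{65} - 1639862\right) = \left(861184 - \frac{1}{1251}\right) \left(- \frac{106591019}{65}\right) = \frac{1077341183}{1251} \left(- \frac{106591019}{65}\right) = - \frac{114834894506635477}{81315}$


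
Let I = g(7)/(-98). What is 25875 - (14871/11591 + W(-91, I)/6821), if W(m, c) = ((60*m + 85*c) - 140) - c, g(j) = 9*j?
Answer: 2045698810048/79062211 ≈ 25875.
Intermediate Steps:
I = -9/14 (I = (9*7)/(-98) = 63*(-1/98) = -9/14 ≈ -0.64286)
W(m, c) = -140 + 60*m + 84*c (W(m, c) = (-140 + 60*m + 85*c) - c = -140 + 60*m + 84*c)
25875 - (14871/11591 + W(-91, I)/6821) = 25875 - (14871/11591 + (-140 + 60*(-91) + 84*(-9/14))/6821) = 25875 - (14871*(1/11591) + (-140 - 5460 - 54)*(1/6821)) = 25875 - (14871/11591 - 5654*1/6821) = 25875 - (14871/11591 - 5654/6821) = 25875 - 1*35899577/79062211 = 25875 - 35899577/79062211 = 2045698810048/79062211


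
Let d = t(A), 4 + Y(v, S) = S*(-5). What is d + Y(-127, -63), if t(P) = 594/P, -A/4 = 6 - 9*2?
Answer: 2587/8 ≈ 323.38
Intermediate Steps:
A = 48 (A = -4*(6 - 9*2) = -4*(6 - 18) = -4*(-12) = 48)
Y(v, S) = -4 - 5*S (Y(v, S) = -4 + S*(-5) = -4 - 5*S)
d = 99/8 (d = 594/48 = 594*(1/48) = 99/8 ≈ 12.375)
d + Y(-127, -63) = 99/8 + (-4 - 5*(-63)) = 99/8 + (-4 + 315) = 99/8 + 311 = 2587/8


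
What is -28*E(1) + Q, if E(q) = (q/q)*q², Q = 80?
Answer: 52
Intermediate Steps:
E(q) = q² (E(q) = 1*q² = q²)
-28*E(1) + Q = -28*1² + 80 = -28*1 + 80 = -28 + 80 = 52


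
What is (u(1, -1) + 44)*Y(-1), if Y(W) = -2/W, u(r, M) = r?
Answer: 90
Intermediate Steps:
(u(1, -1) + 44)*Y(-1) = (1 + 44)*(-2/(-1)) = 45*(-2*(-1)) = 45*2 = 90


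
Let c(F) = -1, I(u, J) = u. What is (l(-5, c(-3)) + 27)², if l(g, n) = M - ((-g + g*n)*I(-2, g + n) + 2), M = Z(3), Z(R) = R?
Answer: 2304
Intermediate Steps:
M = 3
l(g, n) = 1 - 2*g + 2*g*n (l(g, n) = 3 - ((-g + g*n)*(-2) + 2) = 3 - ((2*g - 2*g*n) + 2) = 3 - (2 + 2*g - 2*g*n) = 3 + (-2 - 2*g + 2*g*n) = 1 - 2*g + 2*g*n)
(l(-5, c(-3)) + 27)² = ((1 - 2*(-5) + 2*(-5)*(-1)) + 27)² = ((1 + 10 + 10) + 27)² = (21 + 27)² = 48² = 2304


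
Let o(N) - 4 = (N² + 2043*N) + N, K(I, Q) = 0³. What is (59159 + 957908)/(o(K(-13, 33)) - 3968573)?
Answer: -1017067/3968569 ≈ -0.25628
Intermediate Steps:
K(I, Q) = 0
o(N) = 4 + N² + 2044*N (o(N) = 4 + ((N² + 2043*N) + N) = 4 + (N² + 2044*N) = 4 + N² + 2044*N)
(59159 + 957908)/(o(K(-13, 33)) - 3968573) = (59159 + 957908)/((4 + 0² + 2044*0) - 3968573) = 1017067/((4 + 0 + 0) - 3968573) = 1017067/(4 - 3968573) = 1017067/(-3968569) = 1017067*(-1/3968569) = -1017067/3968569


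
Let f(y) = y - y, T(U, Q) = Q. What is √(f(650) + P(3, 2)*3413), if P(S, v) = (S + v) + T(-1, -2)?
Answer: √10239 ≈ 101.19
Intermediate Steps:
P(S, v) = -2 + S + v (P(S, v) = (S + v) - 2 = -2 + S + v)
f(y) = 0
√(f(650) + P(3, 2)*3413) = √(0 + (-2 + 3 + 2)*3413) = √(0 + 3*3413) = √(0 + 10239) = √10239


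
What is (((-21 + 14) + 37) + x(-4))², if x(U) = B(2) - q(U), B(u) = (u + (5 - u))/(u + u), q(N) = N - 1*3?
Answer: 23409/16 ≈ 1463.1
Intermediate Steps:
q(N) = -3 + N (q(N) = N - 3 = -3 + N)
B(u) = 5/(2*u) (B(u) = 5/((2*u)) = 5*(1/(2*u)) = 5/(2*u))
x(U) = 17/4 - U (x(U) = (5/2)/2 - (-3 + U) = (5/2)*(½) + (3 - U) = 5/4 + (3 - U) = 17/4 - U)
(((-21 + 14) + 37) + x(-4))² = (((-21 + 14) + 37) + (17/4 - 1*(-4)))² = ((-7 + 37) + (17/4 + 4))² = (30 + 33/4)² = (153/4)² = 23409/16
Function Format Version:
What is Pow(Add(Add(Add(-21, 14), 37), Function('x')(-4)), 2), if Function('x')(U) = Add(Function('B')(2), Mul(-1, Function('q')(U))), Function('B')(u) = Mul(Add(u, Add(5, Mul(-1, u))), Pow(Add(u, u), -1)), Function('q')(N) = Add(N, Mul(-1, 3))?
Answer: Rational(23409, 16) ≈ 1463.1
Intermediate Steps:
Function('q')(N) = Add(-3, N) (Function('q')(N) = Add(N, -3) = Add(-3, N))
Function('B')(u) = Mul(Rational(5, 2), Pow(u, -1)) (Function('B')(u) = Mul(5, Pow(Mul(2, u), -1)) = Mul(5, Mul(Rational(1, 2), Pow(u, -1))) = Mul(Rational(5, 2), Pow(u, -1)))
Function('x')(U) = Add(Rational(17, 4), Mul(-1, U)) (Function('x')(U) = Add(Mul(Rational(5, 2), Pow(2, -1)), Mul(-1, Add(-3, U))) = Add(Mul(Rational(5, 2), Rational(1, 2)), Add(3, Mul(-1, U))) = Add(Rational(5, 4), Add(3, Mul(-1, U))) = Add(Rational(17, 4), Mul(-1, U)))
Pow(Add(Add(Add(-21, 14), 37), Function('x')(-4)), 2) = Pow(Add(Add(Add(-21, 14), 37), Add(Rational(17, 4), Mul(-1, -4))), 2) = Pow(Add(Add(-7, 37), Add(Rational(17, 4), 4)), 2) = Pow(Add(30, Rational(33, 4)), 2) = Pow(Rational(153, 4), 2) = Rational(23409, 16)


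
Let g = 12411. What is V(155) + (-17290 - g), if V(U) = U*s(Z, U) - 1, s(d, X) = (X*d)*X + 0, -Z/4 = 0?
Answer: -29702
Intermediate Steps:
Z = 0 (Z = -4*0 = 0)
s(d, X) = d*X² (s(d, X) = d*X² + 0 = d*X²)
V(U) = -1 (V(U) = U*(0*U²) - 1 = U*0 - 1 = 0 - 1 = -1)
V(155) + (-17290 - g) = -1 + (-17290 - 1*12411) = -1 + (-17290 - 12411) = -1 - 29701 = -29702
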